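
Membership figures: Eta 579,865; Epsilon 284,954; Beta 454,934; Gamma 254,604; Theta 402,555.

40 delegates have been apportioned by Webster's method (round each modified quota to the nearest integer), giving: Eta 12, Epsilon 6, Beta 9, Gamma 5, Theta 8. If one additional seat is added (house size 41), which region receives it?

Priority for the next seat is population ÷ (current seats + 0.5).
Priorities: Eta 46389.200, Epsilon 43839.077, Beta 47887.789, Gamma 46291.636, Theta 47359.412.
Highest priority: Beta.

Beta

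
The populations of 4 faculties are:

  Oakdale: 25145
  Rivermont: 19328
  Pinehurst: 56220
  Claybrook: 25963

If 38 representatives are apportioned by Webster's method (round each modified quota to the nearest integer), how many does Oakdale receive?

7

Standard divisor 126656/38 ≈ 3333.053; standard quotas: Oakdale 7.544, Rivermont 5.799, Pinehurst 16.867, Claybrook 7.790.
Rounding to the nearest integer gives 8, 6, 17, 8 = 39 seats, so the divisor must be adjusted.
With modified divisor 3400: modified quotas Oakdale 7.396, Rivermont 5.685, Pinehurst 16.535, Claybrook 7.636.
Rounding to the nearest integer: Oakdale 7, Rivermont 6, Pinehurst 17, Claybrook 8 (total 38).
Oakdale receives 7.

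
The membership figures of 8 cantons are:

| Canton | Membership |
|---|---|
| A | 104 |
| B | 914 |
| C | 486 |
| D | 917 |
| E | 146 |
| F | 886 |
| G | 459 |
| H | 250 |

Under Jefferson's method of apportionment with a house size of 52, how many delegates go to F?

Standard divisor 4162/52 ≈ 80.038; standard quotas: A 1.299, B 11.420, C 6.072, D 11.457, E 1.824, F 11.070, G 5.735, H 3.123.
Rounding down gives 1, 11, 6, 11, 1, 11, 5, 3 = 49 seats, so the divisor must be adjusted.
With modified divisor 75: modified quotas A 1.387, B 12.187, C 6.480, D 12.227, E 1.947, F 11.813, G 6.120, H 3.333.
Rounding down: A 1, B 12, C 6, D 12, E 1, F 11, G 6, H 3 (total 52).
F receives 11.

11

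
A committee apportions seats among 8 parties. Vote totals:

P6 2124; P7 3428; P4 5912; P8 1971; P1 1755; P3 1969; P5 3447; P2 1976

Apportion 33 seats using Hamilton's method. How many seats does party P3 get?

Total 22582; standard divisor 22582/33 ≈ 684.303.
Standard quotas: P6 3.1039, P7 5.0095, P4 8.6394, P8 2.8803, P1 2.5647, P3 2.8774, P5 5.0372, P2 2.8876.
Lower quotas: P6 3, P7 5, P4 8, P8 2, P1 2, P3 2, P5 5, P2 2 (sum 29, leaving 4 seats).
Remainders in descending order: P2 0.8876, P8 0.8803, P3 0.8774, P4 0.6394, P1 0.5647, P6 0.1039, P5 0.0372, P7 0.0095.
Largest remainders: P2, P8, P3, P4 receive the extra seats.
P3 receives 3.

3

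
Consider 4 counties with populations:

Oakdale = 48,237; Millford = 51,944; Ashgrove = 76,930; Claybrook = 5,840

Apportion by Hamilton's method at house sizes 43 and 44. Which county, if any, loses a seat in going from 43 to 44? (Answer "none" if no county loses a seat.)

Claybrook

At 43 seats: Oakdale 11, Millford 12, Ashgrove 18, Claybrook 2.
At 44 seats: Oakdale 12, Millford 12, Ashgrove 19, Claybrook 1.
Claybrook drops from 2 to 1.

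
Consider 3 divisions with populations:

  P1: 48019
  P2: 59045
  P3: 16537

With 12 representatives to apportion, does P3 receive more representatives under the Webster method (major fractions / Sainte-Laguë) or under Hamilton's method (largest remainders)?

Webster

Webster: P1 4, P2 6, P3 2.
Hamilton: P1 5, P2 6, P3 1.
P3 gets 2 under Webster and 1 under Hamilton.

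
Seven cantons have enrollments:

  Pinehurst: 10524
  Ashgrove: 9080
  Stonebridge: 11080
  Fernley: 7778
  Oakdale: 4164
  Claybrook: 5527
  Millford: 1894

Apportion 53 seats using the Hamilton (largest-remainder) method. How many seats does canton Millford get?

The standard divisor is 50047/53 ≈ 944.283.
Standard quotas: Pinehurst 11.1450, Ashgrove 9.6158, Stonebridge 11.7338, Fernley 8.2369, Oakdale 4.4097, Claybrook 5.8531, Millford 2.0058.
Lower quotas: Pinehurst 11, Ashgrove 9, Stonebridge 11, Fernley 8, Oakdale 4, Claybrook 5, Millford 2 (sum 50, leaving 3 seats).
Remainders in descending order: Claybrook 0.8531, Stonebridge 0.7338, Ashgrove 0.6158, Oakdale 0.4097, Fernley 0.2369, Pinehurst 0.1450, Millford 0.0058.
The surplus seats go to Claybrook, Stonebridge, Ashgrove.
Millford receives 2.

2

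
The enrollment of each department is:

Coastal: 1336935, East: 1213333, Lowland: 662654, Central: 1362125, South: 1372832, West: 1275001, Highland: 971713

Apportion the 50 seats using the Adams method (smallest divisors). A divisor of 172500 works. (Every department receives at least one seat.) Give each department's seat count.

Coastal=8, East=8, Lowland=4, Central=8, South=8, West=8, Highland=6

With modified divisor 172500: modified quotas Coastal 7.750, East 7.034, Lowland 3.841, Central 7.896, South 7.958, West 7.391, Highland 5.633.
Rounding up: Coastal 8, East 8, Lowland 4, Central 8, South 8, West 8, Highland 6 (total 50).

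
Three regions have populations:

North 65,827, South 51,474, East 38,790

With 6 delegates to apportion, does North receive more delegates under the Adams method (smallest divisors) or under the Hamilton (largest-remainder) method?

Hamilton

Adams: North 2, South 2, East 2.
Hamilton: North 3, South 2, East 1.
North gets 2 under Adams and 3 under Hamilton.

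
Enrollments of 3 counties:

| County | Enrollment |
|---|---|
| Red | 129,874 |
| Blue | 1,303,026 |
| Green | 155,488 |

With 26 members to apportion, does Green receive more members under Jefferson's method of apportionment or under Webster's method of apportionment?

Jefferson: Red 2, Blue 22, Green 2.
Webster: Red 2, Blue 21, Green 3.
Green gets 2 under Jefferson and 3 under Webster.

Webster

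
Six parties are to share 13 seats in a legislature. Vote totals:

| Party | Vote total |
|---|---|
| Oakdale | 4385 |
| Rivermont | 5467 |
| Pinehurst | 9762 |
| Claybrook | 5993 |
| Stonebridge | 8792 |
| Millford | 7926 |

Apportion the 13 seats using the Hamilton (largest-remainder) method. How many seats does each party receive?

Oakdale 1, Rivermont 2, Pinehurst 3, Claybrook 2, Stonebridge 3, Millford 2

Standard divisor: 42325 ÷ 13 ≈ 3255.769.
Standard quotas: Oakdale 1.3468, Rivermont 1.6792, Pinehurst 2.9984, Claybrook 1.8407, Stonebridge 2.7004, Millford 2.4344.
Lower quotas: Oakdale 1, Rivermont 1, Pinehurst 2, Claybrook 1, Stonebridge 2, Millford 2 (sum 9, leaving 4 seats).
Remainders in descending order: Pinehurst 0.9984, Claybrook 0.8407, Stonebridge 0.7004, Rivermont 0.6792, Millford 0.4344, Oakdale 0.3468.
The surplus seats go to Pinehurst, Claybrook, Stonebridge, Rivermont.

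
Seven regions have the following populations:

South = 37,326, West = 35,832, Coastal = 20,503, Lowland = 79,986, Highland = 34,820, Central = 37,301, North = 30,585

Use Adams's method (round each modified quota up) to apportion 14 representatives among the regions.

South 2, West 2, Coastal 1, Lowland 3, Highland 2, Central 2, North 2

Standard divisor 276353/14 ≈ 19739.5; standard quotas: South 1.891, West 1.815, Coastal 1.039, Lowland 4.052, Highland 1.764, Central 1.890, North 1.549.
Rounding up gives 2, 2, 2, 5, 2, 2, 2 = 17 seats, so the divisor must be adjusted.
With modified divisor 28600: modified quotas South 1.305, West 1.253, Coastal 0.717, Lowland 2.797, Highland 1.217, Central 1.304, North 1.069.
Rounding up: South 2, West 2, Coastal 1, Lowland 3, Highland 2, Central 2, North 2 (total 14).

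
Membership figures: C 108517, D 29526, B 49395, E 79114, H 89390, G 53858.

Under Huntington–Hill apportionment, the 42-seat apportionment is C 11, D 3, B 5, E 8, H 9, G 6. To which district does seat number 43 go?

Priority for the next seat is population ÷ (√(s·(s+1))).
Priorities: C 9445.192, D 8523.422, B 9018.252, E 9323.674, H 9422.533, G 8310.470.
Highest priority: C.

C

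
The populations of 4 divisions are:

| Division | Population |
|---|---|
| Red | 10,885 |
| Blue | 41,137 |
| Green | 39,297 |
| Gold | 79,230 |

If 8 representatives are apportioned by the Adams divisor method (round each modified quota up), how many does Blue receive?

Standard divisor 170549/8 ≈ 21318.625; standard quotas: Red 0.511, Blue 1.930, Green 1.843, Gold 3.716.
Rounding up gives 1, 2, 2, 4 = 9 seats, so the divisor must be adjusted.
With modified divisor 32900: modified quotas Red 0.331, Blue 1.250, Green 1.194, Gold 2.408.
Rounding up: Red 1, Blue 2, Green 2, Gold 3 (total 8).
Blue receives 2.

2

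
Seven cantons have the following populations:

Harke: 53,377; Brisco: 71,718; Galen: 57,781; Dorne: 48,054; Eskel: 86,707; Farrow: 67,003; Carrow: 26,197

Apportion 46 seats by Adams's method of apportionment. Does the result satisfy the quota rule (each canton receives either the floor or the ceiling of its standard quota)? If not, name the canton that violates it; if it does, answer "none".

none

Standard quotas: Harke 5.976, Brisco 8.030, Galen 6.470, Dorne 5.380, Eskel 9.708, Farrow 7.502, Carrow 2.933.
Adams allocation: Harke 6, Brisco 8, Galen 7, Dorne 5, Eskel 10, Farrow 7, Carrow 3.
Every allocation lies between the lower and upper quota.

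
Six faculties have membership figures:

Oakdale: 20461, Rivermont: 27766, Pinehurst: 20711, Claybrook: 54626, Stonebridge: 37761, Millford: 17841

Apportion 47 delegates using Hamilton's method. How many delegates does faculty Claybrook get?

The standard divisor is 179166/47 ≈ 3812.043.
Standard quotas: Oakdale 5.3675, Rivermont 7.2838, Pinehurst 5.4330, Claybrook 14.3299, Stonebridge 9.9057, Millford 4.6802.
Lower quotas: Oakdale 5, Rivermont 7, Pinehurst 5, Claybrook 14, Stonebridge 9, Millford 4 (sum 44, leaving 3 seats).
Remainders in descending order: Stonebridge 0.9057, Millford 0.6802, Pinehurst 0.4330, Oakdale 0.3675, Claybrook 0.3299, Rivermont 0.2838.
The surplus seats go to Stonebridge, Millford, Pinehurst.
Claybrook receives 14.

14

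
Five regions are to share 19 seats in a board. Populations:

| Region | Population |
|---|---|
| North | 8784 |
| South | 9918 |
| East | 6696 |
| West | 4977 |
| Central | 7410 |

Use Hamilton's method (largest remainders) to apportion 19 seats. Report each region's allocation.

North 4, South 5, East 3, West 3, Central 4

The standard divisor is 37785/19 ≈ 1988.684.
Standard quotas: North 4.4170, South 4.9872, East 3.3671, West 2.5027, Central 3.7261.
Lower quotas: North 4, South 4, East 3, West 2, Central 3 (sum 16, leaving 3 seats).
Remainders in descending order: South 0.9872, Central 0.7261, West 0.5027, North 0.4170, East 0.3671.
Largest remainders: South, Central, West receive the extra seats.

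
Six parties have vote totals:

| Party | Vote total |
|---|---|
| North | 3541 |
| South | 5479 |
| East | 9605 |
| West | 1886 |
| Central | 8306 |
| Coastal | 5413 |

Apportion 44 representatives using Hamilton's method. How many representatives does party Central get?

11

Total 34230; standard divisor 34230/44 ≈ 777.955.
Standard quotas: North 4.5517, South 7.0428, East 12.3465, West 2.4243, Central 10.6767, Coastal 6.9580.
Lower quotas: North 4, South 7, East 12, West 2, Central 10, Coastal 6 (sum 41, leaving 3 seats).
Remainders in descending order: Coastal 0.9580, Central 0.6767, North 0.5517, West 0.4243, East 0.3465, South 0.0428.
The surplus seats go to Coastal, Central, North.
Central receives 11.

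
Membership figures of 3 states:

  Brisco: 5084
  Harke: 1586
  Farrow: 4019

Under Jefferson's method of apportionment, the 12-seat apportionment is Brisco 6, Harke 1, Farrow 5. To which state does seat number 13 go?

Harke

Priority for the next seat is population ÷ (current seats + 1).
Priorities: Brisco 726.286, Harke 793.000, Farrow 669.833.
Highest priority: Harke.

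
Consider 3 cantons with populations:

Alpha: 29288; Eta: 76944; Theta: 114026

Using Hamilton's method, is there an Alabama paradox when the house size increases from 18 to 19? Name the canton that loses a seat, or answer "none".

Alpha

At 18 seats: Alpha 3, Eta 6, Theta 9.
At 19 seats: Alpha 2, Eta 7, Theta 10.
Alpha drops from 3 to 2.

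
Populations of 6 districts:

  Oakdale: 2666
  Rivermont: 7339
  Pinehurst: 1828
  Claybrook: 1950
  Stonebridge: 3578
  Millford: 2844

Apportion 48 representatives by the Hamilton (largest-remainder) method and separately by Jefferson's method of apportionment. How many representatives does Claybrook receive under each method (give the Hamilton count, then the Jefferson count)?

5 and 4

Hamilton: Oakdale 6, Rivermont 17, Pinehurst 4, Claybrook 5, Stonebridge 9, Millford 7.
Jefferson: Oakdale 6, Rivermont 18, Pinehurst 4, Claybrook 4, Stonebridge 9, Millford 7.
Claybrook gets 5 under Hamilton and 4 under Jefferson.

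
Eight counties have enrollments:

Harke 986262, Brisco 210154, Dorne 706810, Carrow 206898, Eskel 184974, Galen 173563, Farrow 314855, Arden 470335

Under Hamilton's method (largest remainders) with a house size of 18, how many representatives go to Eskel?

Standard divisor: 3253851 ÷ 18 ≈ 180769.5.
Standard quotas: Harke 5.4559, Brisco 1.1626, Dorne 3.9100, Carrow 1.1445, Eskel 1.0233, Galen 0.9601, Farrow 1.7417, Arden 2.6018.
Lower quotas: Harke 5, Brisco 1, Dorne 3, Carrow 1, Eskel 1, Galen 0, Farrow 1, Arden 2 (sum 14, leaving 4 seats).
Remainders in descending order: Galen 0.9601, Dorne 0.9100, Farrow 0.7417, Arden 0.6018, Harke 0.4559, Brisco 0.1626, Carrow 0.1445, Eskel 0.0233.
The surplus seats go to Galen, Dorne, Farrow, Arden.
Eskel receives 1.

1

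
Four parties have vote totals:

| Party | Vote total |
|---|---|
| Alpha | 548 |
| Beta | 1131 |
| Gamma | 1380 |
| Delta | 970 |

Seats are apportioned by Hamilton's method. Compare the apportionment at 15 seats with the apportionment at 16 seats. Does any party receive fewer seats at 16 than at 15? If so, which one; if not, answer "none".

none

At 15 seats: Alpha 2, Beta 4, Gamma 5, Delta 4.
At 16 seats: Alpha 2, Beta 5, Gamma 5, Delta 4.
No party's allocation decreased.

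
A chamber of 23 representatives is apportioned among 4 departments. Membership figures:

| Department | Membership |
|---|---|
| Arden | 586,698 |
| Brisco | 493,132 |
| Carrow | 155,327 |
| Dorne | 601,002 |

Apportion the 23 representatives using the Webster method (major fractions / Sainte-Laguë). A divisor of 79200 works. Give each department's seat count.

Arden 7, Brisco 6, Carrow 2, Dorne 8

With modified divisor 79200: modified quotas Arden 7.408, Brisco 6.226, Carrow 1.961, Dorne 7.588.
Rounding to the nearest integer: Arden 7, Brisco 6, Carrow 2, Dorne 8 (total 23).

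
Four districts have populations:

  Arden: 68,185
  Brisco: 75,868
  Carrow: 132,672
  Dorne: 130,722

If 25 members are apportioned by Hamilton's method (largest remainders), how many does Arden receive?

4

The standard divisor is 407447/25 ≈ 16297.88.
Standard quotas: Arden 4.1837, Brisco 4.6551, Carrow 8.1404, Dorne 8.0208.
Lower quotas: Arden 4, Brisco 4, Carrow 8, Dorne 8 (sum 24, leaving 1 seat).
Remainders in descending order: Brisco 0.6551, Arden 0.1837, Carrow 0.1404, Dorne 0.0208.
Largest remainder: Brisco receives the extra seat.
Arden receives 4.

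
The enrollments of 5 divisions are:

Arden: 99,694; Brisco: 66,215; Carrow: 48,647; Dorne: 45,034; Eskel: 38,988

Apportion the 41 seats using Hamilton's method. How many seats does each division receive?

Arden=14; Brisco=9; Carrow=7; Dorne=6; Eskel=5

Total 298578; standard divisor 298578/41 ≈ 7282.39.
Standard quotas: Arden 13.6897, Brisco 9.0925, Carrow 6.6801, Dorne 6.1840, Eskel 5.3537.
Lower quotas: Arden 13, Brisco 9, Carrow 6, Dorne 6, Eskel 5 (sum 39, leaving 2 seats).
Remainders in descending order: Arden 0.6897, Carrow 0.6801, Eskel 0.3537, Dorne 0.1840, Brisco 0.0925.
Largest remainders: Arden, Carrow receive the extra seats.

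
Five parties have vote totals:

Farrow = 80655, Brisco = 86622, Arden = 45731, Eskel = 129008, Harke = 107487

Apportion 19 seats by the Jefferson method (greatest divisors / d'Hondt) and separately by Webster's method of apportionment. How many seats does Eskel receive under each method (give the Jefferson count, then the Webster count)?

6 and 5

Jefferson: Farrow 3, Brisco 4, Arden 2, Eskel 6, Harke 4.
Webster: Farrow 3, Brisco 4, Arden 2, Eskel 5, Harke 5.
Eskel gets 6 under Jefferson and 5 under Webster.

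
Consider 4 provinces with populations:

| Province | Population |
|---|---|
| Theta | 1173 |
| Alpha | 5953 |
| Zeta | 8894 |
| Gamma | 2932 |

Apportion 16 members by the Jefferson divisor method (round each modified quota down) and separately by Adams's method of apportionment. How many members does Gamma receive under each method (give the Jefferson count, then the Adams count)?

Jefferson: Theta 1, Alpha 5, Zeta 8, Gamma 2.
Adams: Theta 1, Alpha 5, Zeta 7, Gamma 3.
Gamma gets 2 under Jefferson and 3 under Adams.

2 and 3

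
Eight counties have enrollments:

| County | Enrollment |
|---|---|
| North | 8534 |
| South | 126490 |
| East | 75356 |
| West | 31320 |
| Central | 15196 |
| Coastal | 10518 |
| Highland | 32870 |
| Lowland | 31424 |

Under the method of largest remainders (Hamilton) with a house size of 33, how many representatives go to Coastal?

The standard divisor is 331708/33 ≈ 10051.758.
Standard quotas: North 0.8490, South 12.5839, East 7.4968, West 3.1159, Central 1.5118, Coastal 1.0464, Highland 3.2701, Lowland 3.1262.
Lower quotas: North 0, South 12, East 7, West 3, Central 1, Coastal 1, Highland 3, Lowland 3 (sum 30, leaving 3 seats).
Remainders in descending order: North 0.8490, South 0.5839, Central 0.5118, East 0.4968, Highland 0.2701, Lowland 0.1262, West 0.1159, Coastal 0.0464.
Largest remainders: North, South, Central receive the extra seats.
Coastal receives 1.

1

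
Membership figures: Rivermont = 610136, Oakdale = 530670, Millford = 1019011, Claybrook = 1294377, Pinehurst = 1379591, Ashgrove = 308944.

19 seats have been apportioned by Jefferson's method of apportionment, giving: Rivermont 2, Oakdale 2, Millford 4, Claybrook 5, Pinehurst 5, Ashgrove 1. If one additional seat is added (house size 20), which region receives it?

Priority for the next seat is population ÷ (current seats + 1).
Priorities: Rivermont 203378.667, Oakdale 176890.000, Millford 203802.200, Claybrook 215729.500, Pinehurst 229931.833, Ashgrove 154472.000.
Highest priority: Pinehurst.

Pinehurst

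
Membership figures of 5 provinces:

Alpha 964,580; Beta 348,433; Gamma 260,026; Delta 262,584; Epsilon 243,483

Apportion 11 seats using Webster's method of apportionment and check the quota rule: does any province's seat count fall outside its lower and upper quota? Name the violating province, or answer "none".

none

Standard quotas: Alpha 5.103, Beta 1.843, Gamma 1.376, Delta 1.389, Epsilon 1.288.
Webster allocation: Alpha 6, Beta 2, Gamma 1, Delta 1, Epsilon 1.
Every allocation lies between the lower and upper quota.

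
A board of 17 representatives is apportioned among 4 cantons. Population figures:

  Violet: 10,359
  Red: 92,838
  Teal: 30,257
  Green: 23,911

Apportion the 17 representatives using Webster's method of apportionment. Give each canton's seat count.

Standard divisor 157365/17 ≈ 9256.765; standard quotas: Violet 1.119, Red 10.029, Teal 3.269, Green 2.583.
Rounding to the nearest integer gives Violet 1, Red 10, Teal 3, Green 3 — total 17, matching the house size, so no adjustment is needed.

Violet 1; Red 10; Teal 3; Green 3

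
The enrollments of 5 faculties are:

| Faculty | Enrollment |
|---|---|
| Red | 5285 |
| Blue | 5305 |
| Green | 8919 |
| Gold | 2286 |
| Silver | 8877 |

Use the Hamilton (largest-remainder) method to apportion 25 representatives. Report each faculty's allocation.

The standard divisor is 30672/25 ≈ 1226.88.
Standard quotas: Red 4.3077, Blue 4.3240, Green 7.2697, Gold 1.8633, Silver 7.2354.
Lower quotas: Red 4, Blue 4, Green 7, Gold 1, Silver 7 (sum 23, leaving 2 seats).
Remainders in descending order: Gold 0.8633, Blue 0.3240, Red 0.3077, Green 0.2697, Silver 0.2354.
Largest remainders: Gold, Blue receive the extra seats.

Red 4, Blue 5, Green 7, Gold 2, Silver 7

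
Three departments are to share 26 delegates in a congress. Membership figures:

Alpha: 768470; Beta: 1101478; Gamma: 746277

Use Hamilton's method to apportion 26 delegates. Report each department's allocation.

The standard divisor is 2616225/26 ≈ 100624.038.
Standard quotas: Alpha 7.6370, Beta 10.9465, Gamma 7.4165.
Lower quotas: Alpha 7, Beta 10, Gamma 7 (sum 24, leaving 2 seats).
Remainders in descending order: Beta 0.9465, Alpha 0.6370, Gamma 0.4165.
Largest remainders: Beta, Alpha receive the extra seats.

Alpha=8; Beta=11; Gamma=7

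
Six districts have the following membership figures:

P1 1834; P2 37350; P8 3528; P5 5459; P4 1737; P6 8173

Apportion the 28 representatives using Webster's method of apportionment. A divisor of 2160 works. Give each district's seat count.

P1 1; P2 17; P8 2; P5 3; P4 1; P6 4

With modified divisor 2160: modified quotas P1 0.849, P2 17.292, P8 1.633, P5 2.527, P4 0.804, P6 3.784.
Rounding to the nearest integer: P1 1, P2 17, P8 2, P5 3, P4 1, P6 4 (total 28).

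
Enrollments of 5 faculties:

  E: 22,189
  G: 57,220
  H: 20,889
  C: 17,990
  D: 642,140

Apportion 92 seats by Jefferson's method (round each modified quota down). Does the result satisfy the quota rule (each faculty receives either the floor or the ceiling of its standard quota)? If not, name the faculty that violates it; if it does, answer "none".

D

Standard quotas: E 2.685, G 6.923, H 2.527, C 2.177, D 77.689.
Jefferson allocation: E 2, G 7, H 2, C 2, D 79.
D has quota 77.689 (lower 77, upper 78) but receives 79 — outside the quota interval.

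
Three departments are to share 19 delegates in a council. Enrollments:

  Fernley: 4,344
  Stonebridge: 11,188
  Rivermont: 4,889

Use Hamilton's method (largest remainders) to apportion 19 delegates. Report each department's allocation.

Fernley: 4; Stonebridge: 10; Rivermont: 5

Standard divisor: 20421 ÷ 19 ≈ 1074.789.
Standard quotas: Fernley 4.0417, Stonebridge 10.4095, Rivermont 4.5488.
Lower quotas: Fernley 4, Stonebridge 10, Rivermont 4 (sum 18, leaving 1 seat).
Remainders in descending order: Rivermont 0.5488, Stonebridge 0.4095, Fernley 0.0417.
Largest remainder: Rivermont receives the extra seat.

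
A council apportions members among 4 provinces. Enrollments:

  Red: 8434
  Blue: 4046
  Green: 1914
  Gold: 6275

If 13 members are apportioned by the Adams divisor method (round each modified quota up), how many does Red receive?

Standard divisor 20669/13 ≈ 1589.923; standard quotas: Red 5.305, Blue 2.545, Green 1.204, Gold 3.947.
Rounding up gives 6, 3, 2, 4 = 15 seats, so the divisor must be adjusted.
With modified divisor 2000: modified quotas Red 4.217, Blue 2.023, Green 0.957, Gold 3.138.
Rounding up: Red 5, Blue 3, Green 1, Gold 4 (total 13).
Red receives 5.

5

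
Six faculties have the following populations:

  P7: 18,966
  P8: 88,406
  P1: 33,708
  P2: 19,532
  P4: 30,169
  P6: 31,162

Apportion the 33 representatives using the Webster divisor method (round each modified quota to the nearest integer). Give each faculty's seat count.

Standard divisor 221943/33 ≈ 6725.545; standard quotas: P7 2.820, P8 13.145, P1 5.012, P2 2.904, P4 4.486, P6 4.633.
Rounding to the nearest integer gives P7 3, P8 13, P1 5, P2 3, P4 4, P6 5 — total 33, matching the house size, so no adjustment is needed.

P7: 3; P8: 13; P1: 5; P2: 3; P4: 4; P6: 5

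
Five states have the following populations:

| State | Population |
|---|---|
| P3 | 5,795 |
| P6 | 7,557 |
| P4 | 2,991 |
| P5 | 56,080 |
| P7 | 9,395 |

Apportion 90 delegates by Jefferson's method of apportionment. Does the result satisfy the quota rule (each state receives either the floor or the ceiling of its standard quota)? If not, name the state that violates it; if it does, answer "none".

Standard quotas: P3 6.375, P6 8.313, P4 3.290, P5 61.688, P7 10.335.
Jefferson allocation: P3 6, P6 8, P4 3, P5 63, P7 10.
P5 has quota 61.688 (lower 61, upper 62) but receives 63 — outside the quota interval.

P5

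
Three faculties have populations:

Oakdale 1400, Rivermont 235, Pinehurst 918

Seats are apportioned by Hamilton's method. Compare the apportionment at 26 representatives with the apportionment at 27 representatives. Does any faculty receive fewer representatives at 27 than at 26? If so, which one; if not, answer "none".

At 26 seats: Oakdale 14, Rivermont 3, Pinehurst 9.
At 27 seats: Oakdale 15, Rivermont 2, Pinehurst 10.
Rivermont drops from 3 to 2.

Rivermont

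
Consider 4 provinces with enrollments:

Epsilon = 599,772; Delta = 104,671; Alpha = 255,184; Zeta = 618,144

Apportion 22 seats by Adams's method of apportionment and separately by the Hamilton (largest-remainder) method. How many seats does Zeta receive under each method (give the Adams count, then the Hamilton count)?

8 and 9

Adams: Epsilon 8, Delta 2, Alpha 4, Zeta 8.
Hamilton: Epsilon 8, Delta 1, Alpha 4, Zeta 9.
Zeta gets 8 under Adams and 9 under Hamilton.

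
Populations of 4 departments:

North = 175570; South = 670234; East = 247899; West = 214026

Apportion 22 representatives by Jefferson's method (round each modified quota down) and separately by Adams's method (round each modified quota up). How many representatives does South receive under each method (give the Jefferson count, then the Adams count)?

Jefferson: North 3, South 12, East 4, West 3.
Adams: North 3, South 11, East 4, West 4.
South gets 12 under Jefferson and 11 under Adams.

12 and 11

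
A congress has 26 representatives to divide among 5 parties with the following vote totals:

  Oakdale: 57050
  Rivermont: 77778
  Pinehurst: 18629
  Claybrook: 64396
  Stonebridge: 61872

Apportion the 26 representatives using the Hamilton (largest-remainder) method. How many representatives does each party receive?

The standard divisor is 279725/26 ≈ 10758.654.
Standard quotas: Oakdale 5.3027, Rivermont 7.2293, Pinehurst 1.7315, Claybrook 5.9855, Stonebridge 5.7509.
Lower quotas: Oakdale 5, Rivermont 7, Pinehurst 1, Claybrook 5, Stonebridge 5 (sum 23, leaving 3 seats).
Remainders in descending order: Claybrook 0.9855, Stonebridge 0.7509, Pinehurst 0.7315, Oakdale 0.3027, Rivermont 0.2293.
Largest remainders: Claybrook, Stonebridge, Pinehurst receive the extra seats.

Oakdale=5; Rivermont=7; Pinehurst=2; Claybrook=6; Stonebridge=6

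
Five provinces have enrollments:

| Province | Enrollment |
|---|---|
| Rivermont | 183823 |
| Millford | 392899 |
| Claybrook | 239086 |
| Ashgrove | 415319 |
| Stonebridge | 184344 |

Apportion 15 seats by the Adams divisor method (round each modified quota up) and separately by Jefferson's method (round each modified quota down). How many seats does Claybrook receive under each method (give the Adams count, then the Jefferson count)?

3 and 2

Adams: Rivermont 2, Millford 4, Claybrook 3, Ashgrove 4, Stonebridge 2.
Jefferson: Rivermont 2, Millford 4, Claybrook 2, Ashgrove 5, Stonebridge 2.
Claybrook gets 3 under Adams and 2 under Jefferson.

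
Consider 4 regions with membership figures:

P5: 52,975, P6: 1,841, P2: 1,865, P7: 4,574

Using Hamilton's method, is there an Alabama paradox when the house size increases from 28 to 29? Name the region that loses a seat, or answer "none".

none

At 28 seats: P5 24, P6 1, P2 1, P7 2.
At 29 seats: P5 25, P6 1, P2 1, P7 2.
No region's allocation decreased.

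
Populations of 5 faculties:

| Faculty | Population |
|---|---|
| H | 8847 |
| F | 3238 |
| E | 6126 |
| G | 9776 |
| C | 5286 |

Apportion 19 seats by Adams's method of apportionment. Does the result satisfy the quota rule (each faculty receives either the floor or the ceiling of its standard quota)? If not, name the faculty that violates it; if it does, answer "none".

none

Standard quotas: H 5.052, F 1.849, E 3.498, G 5.582, C 3.018.
Adams allocation: H 5, F 2, E 4, G 5, C 3.
Every allocation lies between the lower and upper quota.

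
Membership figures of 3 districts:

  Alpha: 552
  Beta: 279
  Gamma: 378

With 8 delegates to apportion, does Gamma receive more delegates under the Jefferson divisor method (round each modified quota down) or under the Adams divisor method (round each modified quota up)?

Jefferson: Alpha 4, Beta 2, Gamma 2.
Adams: Alpha 3, Beta 2, Gamma 3.
Gamma gets 2 under Jefferson and 3 under Adams.

Adams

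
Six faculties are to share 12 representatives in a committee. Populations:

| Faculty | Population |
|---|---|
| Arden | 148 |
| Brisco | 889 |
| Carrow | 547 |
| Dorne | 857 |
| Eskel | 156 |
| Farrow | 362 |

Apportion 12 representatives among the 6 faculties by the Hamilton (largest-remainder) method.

Total 2959; standard divisor 2959/12 ≈ 246.583.
Standard quotas: Arden 0.600, Brisco 3.605, Carrow 2.218, Dorne 3.475, Eskel 0.633, Farrow 1.468.
Lower quotas: Arden 0, Brisco 3, Carrow 2, Dorne 3, Eskel 0, Farrow 1 (sum 9, leaving 3 seats).
Remainders in descending order: Eskel 0.633, Brisco 0.605, Arden 0.600, Dorne 0.475, Farrow 0.468, Carrow 0.218.
The surplus seats go to Eskel, Brisco, Arden.

Arden 1; Brisco 4; Carrow 2; Dorne 3; Eskel 1; Farrow 1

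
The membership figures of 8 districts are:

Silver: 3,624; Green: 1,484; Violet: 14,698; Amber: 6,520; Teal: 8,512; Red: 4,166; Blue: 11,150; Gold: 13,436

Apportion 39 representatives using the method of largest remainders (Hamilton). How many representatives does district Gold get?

Standard divisor: 63590 ÷ 39 ≈ 1630.513.
Standard quotas: Silver 2.2226, Green 0.9101, Violet 9.0143, Amber 3.9987, Teal 5.2204, Red 2.5550, Blue 6.8383, Gold 8.2404.
Lower quotas: Silver 2, Green 0, Violet 9, Amber 3, Teal 5, Red 2, Blue 6, Gold 8 (sum 35, leaving 4 seats).
Remainders in descending order: Amber 0.9987, Green 0.9101, Blue 0.8383, Red 0.5550, Gold 0.2404, Silver 0.2226, Teal 0.2204, Violet 0.0143.
Largest remainders: Amber, Green, Blue, Red receive the extra seats.
Gold receives 8.

8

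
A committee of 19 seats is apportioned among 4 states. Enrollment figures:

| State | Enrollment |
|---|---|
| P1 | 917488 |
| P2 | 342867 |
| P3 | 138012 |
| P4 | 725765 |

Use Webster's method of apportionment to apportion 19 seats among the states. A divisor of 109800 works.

With modified divisor 109800: modified quotas P1 8.356, P2 3.123, P3 1.257, P4 6.610.
Rounding to the nearest integer: P1 8, P2 3, P3 1, P4 7 (total 19).

P1: 8, P2: 3, P3: 1, P4: 7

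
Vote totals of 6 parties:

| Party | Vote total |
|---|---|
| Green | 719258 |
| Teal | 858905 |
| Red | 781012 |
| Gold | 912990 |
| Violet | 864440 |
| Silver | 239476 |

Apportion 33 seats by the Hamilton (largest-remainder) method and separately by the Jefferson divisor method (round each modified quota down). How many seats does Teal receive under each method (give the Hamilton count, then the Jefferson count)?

Hamilton: Green 5, Teal 6, Red 6, Gold 7, Violet 7, Silver 2.
Jefferson: Green 5, Teal 7, Red 6, Gold 7, Violet 7, Silver 1.
Teal gets 6 under Hamilton and 7 under Jefferson.

6 and 7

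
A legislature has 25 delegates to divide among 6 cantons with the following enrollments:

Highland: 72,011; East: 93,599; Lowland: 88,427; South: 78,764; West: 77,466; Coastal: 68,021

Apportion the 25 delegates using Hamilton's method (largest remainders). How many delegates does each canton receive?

Total 478288; standard divisor 478288/25 ≈ 19131.52.
Standard quotas: Highland 3.7640, East 4.8924, Lowland 4.6221, South 4.1170, West 4.0491, Coastal 3.5554.
Lower quotas: Highland 3, East 4, Lowland 4, South 4, West 4, Coastal 3 (sum 22, leaving 3 seats).
Remainders in descending order: East 0.8924, Highland 0.7640, Lowland 0.6221, Coastal 0.5554, South 0.1170, West 0.0491.
The surplus seats go to East, Highland, Lowland.

Highland 4, East 5, Lowland 5, South 4, West 4, Coastal 3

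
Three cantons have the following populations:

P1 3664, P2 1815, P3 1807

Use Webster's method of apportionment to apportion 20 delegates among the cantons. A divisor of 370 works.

P1 10; P2 5; P3 5

With modified divisor 370: modified quotas P1 9.903, P2 4.905, P3 4.884.
Rounding to the nearest integer: P1 10, P2 5, P3 5 (total 20).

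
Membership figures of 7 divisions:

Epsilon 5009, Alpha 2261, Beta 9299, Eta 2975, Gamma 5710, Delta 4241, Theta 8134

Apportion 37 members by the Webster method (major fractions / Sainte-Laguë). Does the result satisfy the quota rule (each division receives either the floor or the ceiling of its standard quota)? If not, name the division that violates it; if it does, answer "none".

none

Standard quotas: Epsilon 4.925, Alpha 2.223, Beta 9.144, Eta 2.925, Gamma 5.615, Delta 4.170, Theta 7.998.
Webster allocation: Epsilon 5, Alpha 2, Beta 9, Eta 3, Gamma 6, Delta 4, Theta 8.
Every allocation lies between the lower and upper quota.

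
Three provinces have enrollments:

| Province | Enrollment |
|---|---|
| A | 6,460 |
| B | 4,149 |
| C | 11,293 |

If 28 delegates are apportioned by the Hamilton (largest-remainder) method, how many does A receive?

8

Standard divisor: 21902 ÷ 28 ≈ 782.214.
Standard quotas: A 8.2586, B 5.3042, C 14.4372.
Lower quotas: A 8, B 5, C 14 (sum 27, leaving 1 seat).
Remainders in descending order: C 0.4372, B 0.3042, A 0.2586.
Largest remainder: C receives the extra seat.
A receives 8.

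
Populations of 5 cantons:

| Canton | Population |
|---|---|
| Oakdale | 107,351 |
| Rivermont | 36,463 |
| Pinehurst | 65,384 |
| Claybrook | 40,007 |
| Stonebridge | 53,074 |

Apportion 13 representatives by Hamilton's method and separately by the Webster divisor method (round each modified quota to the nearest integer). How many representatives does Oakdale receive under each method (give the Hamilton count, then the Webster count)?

Hamilton: Oakdale 5, Rivermont 1, Pinehurst 3, Claybrook 2, Stonebridge 2.
Webster: Oakdale 4, Rivermont 2, Pinehurst 3, Claybrook 2, Stonebridge 2.
Oakdale gets 5 under Hamilton and 4 under Webster.

5 and 4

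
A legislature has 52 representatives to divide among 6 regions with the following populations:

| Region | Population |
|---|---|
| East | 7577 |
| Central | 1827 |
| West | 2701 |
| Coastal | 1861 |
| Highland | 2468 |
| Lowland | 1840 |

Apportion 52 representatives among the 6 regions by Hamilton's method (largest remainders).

The standard divisor is 18274/52 ≈ 351.423.
Standard quotas: East 21.5609, Central 5.1989, West 7.6859, Coastal 5.2956, Highland 7.0229, Lowland 5.2359.
Lower quotas: East 21, Central 5, West 7, Coastal 5, Highland 7, Lowland 5 (sum 50, leaving 2 seats).
Remainders in descending order: West 0.6859, East 0.5609, Coastal 0.2956, Lowland 0.2359, Central 0.1989, Highland 0.0229.
Largest remainders: West, East receive the extra seats.

East 22; Central 5; West 8; Coastal 5; Highland 7; Lowland 5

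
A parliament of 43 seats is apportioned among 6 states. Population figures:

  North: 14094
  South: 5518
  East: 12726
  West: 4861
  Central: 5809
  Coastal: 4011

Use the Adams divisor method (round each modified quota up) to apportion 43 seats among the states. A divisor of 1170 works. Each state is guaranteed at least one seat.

North: 13, South: 5, East: 11, West: 5, Central: 5, Coastal: 4

With modified divisor 1170: modified quotas North 12.046, South 4.716, East 10.877, West 4.155, Central 4.965, Coastal 3.428.
Rounding up: North 13, South 5, East 11, West 5, Central 5, Coastal 4 (total 43).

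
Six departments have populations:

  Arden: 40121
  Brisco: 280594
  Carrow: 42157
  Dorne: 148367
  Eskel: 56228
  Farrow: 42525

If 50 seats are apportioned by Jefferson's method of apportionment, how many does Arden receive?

Standard divisor 609992/50 ≈ 12199.84; standard quotas: Arden 3.289, Brisco 23.000, Carrow 3.456, Dorne 12.161, Eskel 4.609, Farrow 3.486.
Rounding down gives 3, 22, 3, 12, 4, 3 = 47 seats, so the divisor must be adjusted.
With modified divisor 11300: modified quotas Arden 3.551, Brisco 24.831, Carrow 3.731, Dorne 13.130, Eskel 4.976, Farrow 3.763.
Rounding down: Arden 3, Brisco 24, Carrow 3, Dorne 13, Eskel 4, Farrow 3 (total 50).
Arden receives 3.

3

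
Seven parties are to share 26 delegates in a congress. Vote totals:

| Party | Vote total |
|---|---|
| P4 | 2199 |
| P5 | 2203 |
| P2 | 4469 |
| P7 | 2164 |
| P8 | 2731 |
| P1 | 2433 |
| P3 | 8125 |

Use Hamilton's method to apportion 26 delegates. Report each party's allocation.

P4: 2, P5: 2, P2: 5, P7: 2, P8: 3, P1: 3, P3: 9

The standard divisor is 24324/26 ≈ 935.538.
Standard quotas: P4 2.3505, P5 2.3548, P2 4.7769, P7 2.3131, P8 2.9192, P1 2.6006, P3 8.6848.
Lower quotas: P4 2, P5 2, P2 4, P7 2, P8 2, P1 2, P3 8 (sum 22, leaving 4 seats).
Remainders in descending order: P8 0.9192, P2 0.7769, P3 0.6848, P1 0.6006, P5 0.3548, P4 0.3505, P7 0.3131.
The surplus seats go to P8, P2, P3, P1.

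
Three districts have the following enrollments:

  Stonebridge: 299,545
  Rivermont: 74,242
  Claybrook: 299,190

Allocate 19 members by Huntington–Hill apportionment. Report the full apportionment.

With divisor 35281: modified quotas Stonebridge 8.490, Rivermont 2.104, Claybrook 8.480.
Geometric-mean thresholds: Stonebridge √(8·9)=8.485, Rivermont √(2·3)=2.449, Claybrook √(8·9)=8.485.
Each quota rounded against its threshold gives Stonebridge 9, Rivermont 2, Claybrook 8 (total 19).

Stonebridge: 9, Rivermont: 2, Claybrook: 8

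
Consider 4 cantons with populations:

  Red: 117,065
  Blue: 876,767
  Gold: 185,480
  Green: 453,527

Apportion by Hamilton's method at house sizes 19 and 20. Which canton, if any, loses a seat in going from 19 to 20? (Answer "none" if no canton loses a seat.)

Red

At 19 seats: Red 2, Blue 10, Gold 2, Green 5.
At 20 seats: Red 1, Blue 11, Gold 2, Green 6.
Red drops from 2 to 1.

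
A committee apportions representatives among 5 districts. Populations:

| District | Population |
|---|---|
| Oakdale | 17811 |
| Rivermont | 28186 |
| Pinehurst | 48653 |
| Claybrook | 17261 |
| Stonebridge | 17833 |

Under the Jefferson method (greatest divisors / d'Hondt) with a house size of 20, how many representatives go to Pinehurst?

Standard divisor 129744/20 ≈ 6487.2; standard quotas: Oakdale 2.746, Rivermont 4.345, Pinehurst 7.500, Claybrook 2.661, Stonebridge 2.749.
Rounding down gives 2, 4, 7, 2, 2 = 17 seats, so the divisor must be adjusted.
With modified divisor 5800: modified quotas Oakdale 3.071, Rivermont 4.860, Pinehurst 8.388, Claybrook 2.976, Stonebridge 3.075.
Rounding down: Oakdale 3, Rivermont 4, Pinehurst 8, Claybrook 2, Stonebridge 3 (total 20).
Pinehurst receives 8.

8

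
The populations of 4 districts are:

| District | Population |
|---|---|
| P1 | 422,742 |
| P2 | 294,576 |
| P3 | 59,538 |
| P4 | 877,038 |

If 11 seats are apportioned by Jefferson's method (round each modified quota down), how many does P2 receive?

2

Standard divisor 1653894/11 ≈ 150354; standard quotas: P1 2.812, P2 1.959, P3 0.396, P4 5.833.
Rounding down gives 2, 1, 0, 5 = 8 seats, so the divisor must be adjusted.
With modified divisor 133100: modified quotas P1 3.176, P2 2.213, P3 0.447, P4 6.589.
Rounding down: P1 3, P2 2, P3 0, P4 6 (total 11).
P2 receives 2.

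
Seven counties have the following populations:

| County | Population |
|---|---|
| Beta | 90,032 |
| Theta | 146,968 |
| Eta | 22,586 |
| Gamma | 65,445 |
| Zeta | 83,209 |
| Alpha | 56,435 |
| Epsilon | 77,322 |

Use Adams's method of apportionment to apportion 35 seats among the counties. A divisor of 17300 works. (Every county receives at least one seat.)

With modified divisor 17300: modified quotas Beta 5.204, Theta 8.495, Eta 1.306, Gamma 3.783, Zeta 4.810, Alpha 3.262, Epsilon 4.469.
Rounding up: Beta 6, Theta 9, Eta 2, Gamma 4, Zeta 5, Alpha 4, Epsilon 5 (total 35).

Beta 6, Theta 9, Eta 2, Gamma 4, Zeta 5, Alpha 4, Epsilon 5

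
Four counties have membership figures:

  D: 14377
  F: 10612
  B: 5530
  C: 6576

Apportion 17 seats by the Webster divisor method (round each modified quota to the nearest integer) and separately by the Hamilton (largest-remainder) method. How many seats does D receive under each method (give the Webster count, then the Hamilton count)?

6 and 7

Webster: D 6, F 5, B 3, C 3.
Hamilton: D 7, F 5, B 2, C 3.
D gets 6 under Webster and 7 under Hamilton.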